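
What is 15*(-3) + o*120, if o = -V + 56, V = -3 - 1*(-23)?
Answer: 4275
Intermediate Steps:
V = 20 (V = -3 + 23 = 20)
o = 36 (o = -1*20 + 56 = -20 + 56 = 36)
15*(-3) + o*120 = 15*(-3) + 36*120 = -45 + 4320 = 4275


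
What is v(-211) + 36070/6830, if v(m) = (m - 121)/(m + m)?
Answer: 874455/144113 ≈ 6.0678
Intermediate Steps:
v(m) = (-121 + m)/(2*m) (v(m) = (-121 + m)/((2*m)) = (-121 + m)*(1/(2*m)) = (-121 + m)/(2*m))
v(-211) + 36070/6830 = (½)*(-121 - 211)/(-211) + 36070/6830 = (½)*(-1/211)*(-332) + 36070*(1/6830) = 166/211 + 3607/683 = 874455/144113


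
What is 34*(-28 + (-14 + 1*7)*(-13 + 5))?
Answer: 952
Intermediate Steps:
34*(-28 + (-14 + 1*7)*(-13 + 5)) = 34*(-28 + (-14 + 7)*(-8)) = 34*(-28 - 7*(-8)) = 34*(-28 + 56) = 34*28 = 952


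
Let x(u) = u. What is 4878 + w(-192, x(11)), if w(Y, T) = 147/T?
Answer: 53805/11 ≈ 4891.4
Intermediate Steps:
4878 + w(-192, x(11)) = 4878 + 147/11 = 53805/11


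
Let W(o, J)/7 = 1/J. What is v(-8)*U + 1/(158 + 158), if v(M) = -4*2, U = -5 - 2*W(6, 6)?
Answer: 55619/948 ≈ 58.670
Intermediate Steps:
W(o, J) = 7/J
U = -22/3 (U = -5 - 14/6 = -5 - 2*7/6 = -5 - 7/3 = -22/3 ≈ -7.3333)
v(M) = -8
v(-8)*U + 1/(158 + 158) = -8*(-22/3) + 1/(158 + 158) = 176/3 + 1/316 = 55619/948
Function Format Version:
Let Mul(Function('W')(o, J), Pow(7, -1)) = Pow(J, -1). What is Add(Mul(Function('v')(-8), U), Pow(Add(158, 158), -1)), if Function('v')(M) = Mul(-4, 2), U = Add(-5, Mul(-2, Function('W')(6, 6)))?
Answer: Rational(55619, 948) ≈ 58.670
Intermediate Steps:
Function('W')(o, J) = Mul(7, Pow(J, -1))
U = Rational(-22, 3) (U = Add(-5, Mul(-2, Mul(7, Pow(6, -1)))) = Add(-5, Mul(-2, Mul(7, Rational(1, 6)))) = Add(-5, Mul(-2, Rational(7, 6))) = Add(-5, Rational(-7, 3)) = Rational(-22, 3) ≈ -7.3333)
Function('v')(M) = -8
Add(Mul(Function('v')(-8), U), Pow(Add(158, 158), -1)) = Add(Mul(-8, Rational(-22, 3)), Pow(Add(158, 158), -1)) = Add(Rational(176, 3), Pow(316, -1)) = Add(Rational(176, 3), Rational(1, 316)) = Rational(55619, 948)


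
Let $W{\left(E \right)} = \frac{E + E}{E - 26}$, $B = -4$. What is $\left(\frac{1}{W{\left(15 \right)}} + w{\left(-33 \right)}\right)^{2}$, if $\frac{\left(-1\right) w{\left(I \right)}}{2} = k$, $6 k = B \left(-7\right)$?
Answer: $\frac{9409}{100} \approx 94.09$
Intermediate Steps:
$k = \frac{14}{3}$ ($k = \frac{\left(-4\right) \left(-7\right)}{6} = \frac{1}{6} \cdot 28 = \frac{14}{3} \approx 4.6667$)
$W{\left(E \right)} = \frac{2 E}{-26 + E}$
$w{\left(I \right)} = - \frac{28}{3}$ ($w{\left(I \right)} = \left(-2\right) \frac{14}{3} = - \frac{28}{3}$)
$\left(\frac{1}{W{\left(15 \right)}} + w{\left(-33 \right)}\right)^{2} = \left(\frac{1}{2 \cdot 15 \frac{1}{-26 + 15}} - \frac{28}{3}\right)^{2} = \left(\frac{1}{2 \cdot 15 \frac{1}{-11}} - \frac{28}{3}\right)^{2} = \left(\frac{1}{2 \cdot 15 \left(- \frac{1}{11}\right)} - \frac{28}{3}\right)^{2} = \left(\frac{1}{- \frac{30}{11}} - \frac{28}{3}\right)^{2} = \left(- \frac{11}{30} - \frac{28}{3}\right)^{2} = \left(- \frac{97}{10}\right)^{2} = \frac{9409}{100}$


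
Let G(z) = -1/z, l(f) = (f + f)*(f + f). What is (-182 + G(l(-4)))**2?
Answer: 135699201/4096 ≈ 33130.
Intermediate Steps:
l(f) = 4*f**2 (l(f) = (2*f)*(2*f) = 4*f**2)
(-182 + G(l(-4)))**2 = (-182 - 1/(4*(-4)**2))**2 = (-182 - 1/(4*16))**2 = (-182 - 1/64)**2 = (-11649/64)**2 = 135699201/4096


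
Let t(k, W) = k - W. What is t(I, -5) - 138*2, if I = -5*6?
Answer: -301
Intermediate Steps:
I = -30
t(I, -5) - 138*2 = (-30 - 1*(-5)) - 138*2 = (-30 + 5) - 276 = -25 - 276 = -301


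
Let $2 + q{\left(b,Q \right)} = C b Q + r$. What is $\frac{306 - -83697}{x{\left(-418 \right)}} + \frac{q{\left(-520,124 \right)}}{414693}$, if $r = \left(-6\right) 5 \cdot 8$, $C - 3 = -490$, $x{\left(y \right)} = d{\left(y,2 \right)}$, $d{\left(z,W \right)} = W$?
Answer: $\frac{34898259115}{829386} \approx 42077.0$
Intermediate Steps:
$x{\left(y \right)} = 2$
$C = -487$ ($C = 3 - 490 = -487$)
$r = -240$ ($r = \left(-30\right) 8 = -240$)
$q{\left(b,Q \right)} = -242 - 487 Q b$ ($q{\left(b,Q \right)} = -2 + \left(- 487 b Q - 240\right) = -2 - \left(240 + 487 Q b\right) = -242 - 487 Q b$)
$\frac{306 - -83697}{x{\left(-418 \right)}} + \frac{q{\left(-520,124 \right)}}{414693} = \frac{306 - -83697}{2} + \frac{-242 - 60388 \left(-520\right)}{414693} = \left(306 + 83697\right) \frac{1}{2} + \left(-242 + 31401760\right) \frac{1}{414693} = 84003 \cdot \frac{1}{2} + 31401518 \cdot \frac{1}{414693} = \frac{84003}{2} + \frac{31401518}{414693} = \frac{34898259115}{829386}$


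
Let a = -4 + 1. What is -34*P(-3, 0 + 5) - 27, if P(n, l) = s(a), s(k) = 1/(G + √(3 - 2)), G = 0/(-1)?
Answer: -61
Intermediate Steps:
a = -3
G = 0 (G = 0*(-1) = 0)
s(k) = 1 (s(k) = 1/(0 + √(3 - 2)) = 1/(0 + √1) = 1/(0 + 1) = 1/1 = 1)
P(n, l) = 1
-34*P(-3, 0 + 5) - 27 = -34*1 - 27 = -34 - 27 = -61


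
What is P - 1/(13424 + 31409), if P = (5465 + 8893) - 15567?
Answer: -54203098/44833 ≈ -1209.0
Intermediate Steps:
P = -1209 (P = 14358 - 15567 = -1209)
P - 1/(13424 + 31409) = -1209 - 1/(13424 + 31409) = -1209 - 1/44833 = -54203098/44833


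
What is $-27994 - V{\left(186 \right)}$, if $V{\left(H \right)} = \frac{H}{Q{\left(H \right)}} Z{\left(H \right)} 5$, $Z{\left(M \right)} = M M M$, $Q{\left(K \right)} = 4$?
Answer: $-1496132014$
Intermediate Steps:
$Z{\left(M \right)} = M^{3}$ ($Z{\left(M \right)} = M^{2} M = M^{3}$)
$V{\left(H \right)} = \frac{5 H^{4}}{4}$ ($V{\left(H \right)} = \frac{H}{4} H^{3} \cdot 5 = \frac{H^{4}}{4} \cdot 5 = \frac{5 H^{4}}{4}$)
$-27994 - V{\left(186 \right)} = -27994 - \frac{5 \cdot 186^{4}}{4} = -27994 - \frac{5}{4} \cdot 1196883216 = -27994 - 1496104020 = -1496132014$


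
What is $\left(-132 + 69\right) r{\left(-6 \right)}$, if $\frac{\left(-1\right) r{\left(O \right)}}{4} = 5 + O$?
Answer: $-252$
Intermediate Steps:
$r{\left(O \right)} = -20 - 4 O$ ($r{\left(O \right)} = - 4 \left(5 + O\right) = -20 - 4 O$)
$\left(-132 + 69\right) r{\left(-6 \right)} = \left(-132 + 69\right) \left(-20 - -24\right) = - 63 \left(-20 + 24\right) = \left(-63\right) 4 = -252$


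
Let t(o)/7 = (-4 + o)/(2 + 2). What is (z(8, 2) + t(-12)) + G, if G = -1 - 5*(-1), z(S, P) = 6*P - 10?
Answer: -22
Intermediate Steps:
t(o) = -7 + 7*o/4 (t(o) = 7*((-4 + o)/(2 + 2)) = 7*((-4 + o)/4) = 7*((-4 + o)*(¼)) = 7*(-1 + o/4) = -7 + 7*o/4)
z(S, P) = -10 + 6*P
G = 4 (G = -1 + 5 = 4)
(z(8, 2) + t(-12)) + G = ((-10 + 6*2) + (-7 + (7/4)*(-12))) + 4 = ((-10 + 12) + (-7 - 21)) + 4 = (2 - 28) + 4 = -26 + 4 = -22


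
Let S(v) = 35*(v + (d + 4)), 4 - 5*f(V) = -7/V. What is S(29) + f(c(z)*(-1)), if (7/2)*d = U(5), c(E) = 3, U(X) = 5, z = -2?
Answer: 3616/3 ≈ 1205.3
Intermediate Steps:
d = 10/7 (d = (2/7)*5 = 10/7 ≈ 1.4286)
f(V) = 4/5 + 7/(5*V) (f(V) = 4/5 - (-7)/(5*V) = 4/5 + 7/(5*V))
S(v) = 190 + 35*v (S(v) = 35*(v + (10/7 + 4)) = 35*(v + 38/7) = 35*(38/7 + v) = 190 + 35*v)
S(29) + f(c(z)*(-1)) = (190 + 35*29) + (7 + 4*(3*(-1)))/(5*((3*(-1)))) = (190 + 1015) + (1/5)*(7 + 4*(-3))/(-3) = 1205 + (1/5)*(-1/3)*(7 - 12) = 1205 + (1/5)*(-1/3)*(-5) = 1205 + 1/3 = 3616/3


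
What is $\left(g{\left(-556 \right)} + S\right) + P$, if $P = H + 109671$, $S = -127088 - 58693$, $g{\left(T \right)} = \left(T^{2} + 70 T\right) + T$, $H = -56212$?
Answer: $137338$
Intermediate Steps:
$g{\left(T \right)} = T^{2} + 71 T$
$S = -185781$ ($S = -127088 - 58693 = -185781$)
$P = 53459$ ($P = -56212 + 109671 = 53459$)
$\left(g{\left(-556 \right)} + S\right) + P = \left(- 556 \left(71 - 556\right) - 185781\right) + 53459 = \left(\left(-556\right) \left(-485\right) - 185781\right) + 53459 = \left(269660 - 185781\right) + 53459 = 83879 + 53459 = 137338$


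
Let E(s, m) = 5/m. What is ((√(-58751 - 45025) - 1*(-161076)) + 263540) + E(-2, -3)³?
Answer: 11464507/27 + 4*I*√6486 ≈ 4.2461e+5 + 322.14*I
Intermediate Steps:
((√(-58751 - 45025) - 1*(-161076)) + 263540) + E(-2, -3)³ = ((√(-58751 - 45025) - 1*(-161076)) + 263540) + (5/(-3))³ = ((√(-103776) + 161076) + 263540) + (5*(-⅓))³ = ((4*I*√6486 + 161076) + 263540) + (-5/3)³ = ((161076 + 4*I*√6486) + 263540) - 125/27 = (424616 + 4*I*√6486) - 125/27 = 11464507/27 + 4*I*√6486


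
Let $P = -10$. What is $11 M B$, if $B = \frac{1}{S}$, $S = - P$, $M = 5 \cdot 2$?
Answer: $11$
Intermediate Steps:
$M = 10$
$S = 10$ ($S = \left(-1\right) \left(-10\right) = 10$)
$B = \frac{1}{10} \approx 0.1$
$11 M B = 11 \cdot 10 \cdot \frac{1}{10} = 110 \cdot \frac{1}{10} = 11$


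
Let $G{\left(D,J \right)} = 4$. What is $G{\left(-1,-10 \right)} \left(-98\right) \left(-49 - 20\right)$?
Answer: $27048$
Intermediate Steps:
$G{\left(-1,-10 \right)} \left(-98\right) \left(-49 - 20\right) = 4 \left(-98\right) \left(-49 - 20\right) = - 392 \left(-49 - 20\right) = \left(-392\right) \left(-69\right) = 27048$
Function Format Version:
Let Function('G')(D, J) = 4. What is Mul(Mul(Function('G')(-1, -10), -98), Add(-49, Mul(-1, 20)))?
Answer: 27048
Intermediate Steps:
Mul(Mul(Function('G')(-1, -10), -98), Add(-49, Mul(-1, 20))) = Mul(Mul(4, -98), Add(-49, Mul(-1, 20))) = Mul(-392, Add(-49, -20)) = Mul(-392, -69) = 27048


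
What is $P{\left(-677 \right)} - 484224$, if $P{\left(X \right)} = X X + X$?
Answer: $-26572$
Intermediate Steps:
$P{\left(X \right)} = X + X^{2}$ ($P{\left(X \right)} = X^{2} + X = X + X^{2}$)
$P{\left(-677 \right)} - 484224 = - 677 \left(1 - 677\right) - 484224 = \left(-677\right) \left(-676\right) - 484224 = 457652 - 484224 = -26572$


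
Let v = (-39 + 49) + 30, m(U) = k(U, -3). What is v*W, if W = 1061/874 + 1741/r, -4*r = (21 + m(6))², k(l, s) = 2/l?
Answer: -31520605/55936 ≈ -563.51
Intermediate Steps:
m(U) = 2/U
r = -1024/9 (r = -(21 + 2/6)²/4 = -(21 + 2*(⅙))²/4 = -(21 + ⅓)²/4 = -(64/3)²/4 = -¼*4096/9 = -1024/9 ≈ -113.78)
W = -6304121/447488 (W = 1061/874 + 1741/(-1024/9) = 1061*(1/874) + 1741*(-9/1024) = 1061/874 - 15669/1024 = -6304121/447488 ≈ -14.088)
v = 40 (v = 10 + 30 = 40)
v*W = 40*(-6304121/447488) = -31520605/55936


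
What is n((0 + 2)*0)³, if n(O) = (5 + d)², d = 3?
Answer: 262144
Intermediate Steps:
n(O) = 64 (n(O) = (5 + 3)² = 8² = 64)
n((0 + 2)*0)³ = 64³ = 262144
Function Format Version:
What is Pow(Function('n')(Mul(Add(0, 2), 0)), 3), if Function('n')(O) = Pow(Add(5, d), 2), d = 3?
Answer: 262144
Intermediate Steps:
Function('n')(O) = 64 (Function('n')(O) = Pow(Add(5, 3), 2) = Pow(8, 2) = 64)
Pow(Function('n')(Mul(Add(0, 2), 0)), 3) = Pow(64, 3) = 262144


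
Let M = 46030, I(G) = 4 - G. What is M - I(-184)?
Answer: 45842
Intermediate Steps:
M - I(-184) = 46030 - (4 - 1*(-184)) = 46030 - (4 + 184) = 46030 - 1*188 = 46030 - 188 = 45842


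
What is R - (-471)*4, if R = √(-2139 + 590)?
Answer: 1884 + I*√1549 ≈ 1884.0 + 39.357*I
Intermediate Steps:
R = I*√1549 (R = √(-1549) = I*√1549 ≈ 39.357*I)
R - (-471)*4 = I*√1549 - (-471)*4 = I*√1549 - 1*(-1884) = I*√1549 + 1884 = 1884 + I*√1549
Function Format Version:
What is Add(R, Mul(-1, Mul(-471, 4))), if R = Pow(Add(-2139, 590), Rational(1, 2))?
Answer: Add(1884, Mul(I, Pow(1549, Rational(1, 2)))) ≈ Add(1884.0, Mul(39.357, I))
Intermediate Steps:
R = Mul(I, Pow(1549, Rational(1, 2))) (R = Pow(-1549, Rational(1, 2)) = Mul(I, Pow(1549, Rational(1, 2))) ≈ Mul(39.357, I))
Add(R, Mul(-1, Mul(-471, 4))) = Add(Mul(I, Pow(1549, Rational(1, 2))), Mul(-1, Mul(-471, 4))) = Add(Mul(I, Pow(1549, Rational(1, 2))), Mul(-1, -1884)) = Add(Mul(I, Pow(1549, Rational(1, 2))), 1884) = Add(1884, Mul(I, Pow(1549, Rational(1, 2))))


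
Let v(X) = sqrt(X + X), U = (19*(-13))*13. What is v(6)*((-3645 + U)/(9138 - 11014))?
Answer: 3428*sqrt(3)/469 ≈ 12.660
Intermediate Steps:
U = -3211 (U = -247*13 = -3211)
v(X) = sqrt(2)*sqrt(X) (v(X) = sqrt(2*X) = sqrt(2)*sqrt(X))
v(6)*((-3645 + U)/(9138 - 11014)) = (sqrt(2)*sqrt(6))*((-3645 - 3211)/(9138 - 11014)) = (2*sqrt(3))*(-6856/(-1876)) = (2*sqrt(3))*(-6856*(-1/1876)) = (2*sqrt(3))*(1714/469) = 3428*sqrt(3)/469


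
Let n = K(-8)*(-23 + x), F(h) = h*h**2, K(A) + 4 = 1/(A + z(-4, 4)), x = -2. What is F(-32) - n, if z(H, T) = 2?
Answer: -197233/6 ≈ -32872.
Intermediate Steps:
K(A) = -4 + 1/(2 + A) (K(A) = -4 + 1/(A + 2) = -4 + 1/(2 + A))
F(h) = h**3
n = 625/6 (n = ((-7 - 4*(-8))/(2 - 8))*(-23 - 2) = ((-7 + 32)/(-6))*(-25) = -1/6*25*(-25) = -25/6*(-25) = 625/6 ≈ 104.17)
F(-32) - n = (-32)**3 - 1*625/6 = -32768 - 625/6 = -197233/6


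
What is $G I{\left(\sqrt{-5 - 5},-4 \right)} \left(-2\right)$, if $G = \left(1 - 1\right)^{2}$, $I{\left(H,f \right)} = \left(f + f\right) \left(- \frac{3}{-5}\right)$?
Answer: $0$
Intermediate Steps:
$I{\left(H,f \right)} = \frac{6 f}{5}$ ($I{\left(H,f \right)} = 2 f \left(\left(-3\right) \left(- \frac{1}{5}\right)\right) = 2 f \frac{3}{5} = \frac{6 f}{5}$)
$G = 0$ ($G = 0^{2} = 0$)
$G I{\left(\sqrt{-5 - 5},-4 \right)} \left(-2\right) = 0 \cdot \frac{6}{5} \left(-4\right) \left(-2\right) = 0 \left(- \frac{24}{5}\right) \left(-2\right) = 0 \left(-2\right) = 0$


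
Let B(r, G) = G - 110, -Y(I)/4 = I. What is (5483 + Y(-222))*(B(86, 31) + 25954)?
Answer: 164849625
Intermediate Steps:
Y(I) = -4*I
B(r, G) = -110 + G
(5483 + Y(-222))*(B(86, 31) + 25954) = (5483 - 4*(-222))*((-110 + 31) + 25954) = (5483 + 888)*(-79 + 25954) = 6371*25875 = 164849625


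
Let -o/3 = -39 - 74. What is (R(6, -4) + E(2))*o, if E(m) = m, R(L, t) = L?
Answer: 2712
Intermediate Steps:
o = 339 (o = -3*(-39 - 74) = -3*(-113) = 339)
(R(6, -4) + E(2))*o = (6 + 2)*339 = 8*339 = 2712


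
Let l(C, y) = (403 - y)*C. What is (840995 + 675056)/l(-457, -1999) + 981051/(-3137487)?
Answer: -1944501240417/1148021134906 ≈ -1.6938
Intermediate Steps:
l(C, y) = C*(403 - y)
(840995 + 675056)/l(-457, -1999) + 981051/(-3137487) = (840995 + 675056)/((-457*(403 - 1*(-1999)))) + 981051/(-3137487) = 1516051/((-457*(403 + 1999))) + 981051*(-1/3137487) = 1516051/((-457*2402)) - 327017/1045829 = 1516051/(-1097714) - 327017/1045829 = 1516051*(-1/1097714) - 327017/1045829 = -1516051/1097714 - 327017/1045829 = -1944501240417/1148021134906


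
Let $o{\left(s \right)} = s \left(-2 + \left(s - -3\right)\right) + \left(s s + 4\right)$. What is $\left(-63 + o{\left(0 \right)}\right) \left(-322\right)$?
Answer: $18998$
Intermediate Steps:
$o{\left(s \right)} = 4 + s^{2} + s \left(1 + s\right)$ ($o{\left(s \right)} = s \left(-2 + \left(s + 3\right)\right) + \left(s^{2} + 4\right) = s \left(-2 + \left(3 + s\right)\right) + \left(4 + s^{2}\right) = s \left(1 + s\right) + \left(4 + s^{2}\right) = 4 + s^{2} + s \left(1 + s\right)$)
$\left(-63 + o{\left(0 \right)}\right) \left(-322\right) = \left(-63 + \left(4 + 0 + 2 \cdot 0^{2}\right)\right) \left(-322\right) = \left(-63 + \left(4 + 0 + 2 \cdot 0\right)\right) \left(-322\right) = \left(-63 + \left(4 + 0 + 0\right)\right) \left(-322\right) = \left(-63 + 4\right) \left(-322\right) = \left(-59\right) \left(-322\right) = 18998$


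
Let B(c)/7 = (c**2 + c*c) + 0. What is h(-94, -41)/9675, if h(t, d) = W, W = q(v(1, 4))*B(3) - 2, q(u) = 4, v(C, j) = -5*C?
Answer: 502/9675 ≈ 0.051886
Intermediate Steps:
B(c) = 14*c**2 (B(c) = 7*((c**2 + c*c) + 0) = 7*((c**2 + c**2) + 0) = 7*(2*c**2 + 0) = 7*(2*c**2) = 14*c**2)
W = 502 (W = 4*(14*3**2) - 2 = 4*(14*9) - 2 = 4*126 - 2 = 504 - 2 = 502)
h(t, d) = 502
h(-94, -41)/9675 = 502/9675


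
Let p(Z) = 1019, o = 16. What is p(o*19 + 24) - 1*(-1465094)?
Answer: 1466113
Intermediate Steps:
p(o*19 + 24) - 1*(-1465094) = 1019 - 1*(-1465094) = 1019 + 1465094 = 1466113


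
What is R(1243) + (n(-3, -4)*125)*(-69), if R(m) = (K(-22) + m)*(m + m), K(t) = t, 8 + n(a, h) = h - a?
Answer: 3113031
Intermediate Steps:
n(a, h) = -8 + h - a (n(a, h) = -8 + (h - a) = -8 + h - a)
R(m) = 2*m*(-22 + m) (R(m) = (-22 + m)*(m + m) = (-22 + m)*(2*m) = 2*m*(-22 + m))
R(1243) + (n(-3, -4)*125)*(-69) = 2*1243*(-22 + 1243) + ((-8 - 4 - 1*(-3))*125)*(-69) = 2*1243*1221 + ((-8 - 4 + 3)*125)*(-69) = 3035406 - 9*125*(-69) = 3035406 - 1125*(-69) = 3035406 + 77625 = 3113031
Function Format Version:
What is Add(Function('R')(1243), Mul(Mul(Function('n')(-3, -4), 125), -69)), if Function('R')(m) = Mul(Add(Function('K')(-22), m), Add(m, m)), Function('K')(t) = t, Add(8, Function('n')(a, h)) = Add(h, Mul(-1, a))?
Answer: 3113031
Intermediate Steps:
Function('n')(a, h) = Add(-8, h, Mul(-1, a)) (Function('n')(a, h) = Add(-8, Add(h, Mul(-1, a))) = Add(-8, h, Mul(-1, a)))
Function('R')(m) = Mul(2, m, Add(-22, m)) (Function('R')(m) = Mul(Add(-22, m), Add(m, m)) = Mul(Add(-22, m), Mul(2, m)) = Mul(2, m, Add(-22, m)))
Add(Function('R')(1243), Mul(Mul(Function('n')(-3, -4), 125), -69)) = Add(Mul(2, 1243, Add(-22, 1243)), Mul(Mul(Add(-8, -4, Mul(-1, -3)), 125), -69)) = Add(Mul(2, 1243, 1221), Mul(Mul(Add(-8, -4, 3), 125), -69)) = Add(3035406, Mul(Mul(-9, 125), -69)) = Add(3035406, Mul(-1125, -69)) = Add(3035406, 77625) = 3113031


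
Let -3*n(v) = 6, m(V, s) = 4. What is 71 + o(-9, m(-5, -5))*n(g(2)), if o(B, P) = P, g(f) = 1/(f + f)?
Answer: 63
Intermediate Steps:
g(f) = 1/(2*f)
n(v) = -2 (n(v) = -1/3*6 = -2)
71 + o(-9, m(-5, -5))*n(g(2)) = 71 + 4*(-2) = 71 - 8 = 63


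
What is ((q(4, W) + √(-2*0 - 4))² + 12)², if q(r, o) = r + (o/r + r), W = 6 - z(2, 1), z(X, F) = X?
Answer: 6625 + 6408*I ≈ 6625.0 + 6408.0*I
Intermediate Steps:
W = 4 (W = 6 - 1*2 = 6 - 2 = 4)
q(r, o) = 2*r + o/r (q(r, o) = r + (r + o/r) = 2*r + o/r)
((q(4, W) + √(-2*0 - 4))² + 12)² = (((2*4 + 4/4) + √(-2*0 - 4))² + 12)² = (((8 + 4*(¼)) + √(0 - 4))² + 12)² = (((8 + 1) + √(-4))² + 12)² = ((9 + 2*I)² + 12)² = (12 + (9 + 2*I)²)²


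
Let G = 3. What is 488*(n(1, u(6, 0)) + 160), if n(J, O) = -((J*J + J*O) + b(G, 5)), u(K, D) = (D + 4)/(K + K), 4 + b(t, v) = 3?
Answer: 233752/3 ≈ 77917.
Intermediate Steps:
b(t, v) = -1 (b(t, v) = -4 + 3 = -1)
u(K, D) = (4 + D)/(2*K) (u(K, D) = (4 + D)/((2*K)) = (4 + D)*(1/(2*K)) = (4 + D)/(2*K))
n(J, O) = 1 - J² - J*O (n(J, O) = -((J*J + J*O) - 1) = -((J² + J*O) - 1) = -(-1 + J² + J*O) = 1 - J² - J*O)
488*(n(1, u(6, 0)) + 160) = 488*((1 - 1*1² - 1*1*(½)*(4 + 0)/6) + 160) = 488*((1 - 1*1 - 1*1*(½)*(⅙)*4) + 160) = 488*((1 - 1 - 1*1*⅓) + 160) = 488*((1 - 1 - ⅓) + 160) = 488*(-⅓ + 160) = 488*(479/3) = 233752/3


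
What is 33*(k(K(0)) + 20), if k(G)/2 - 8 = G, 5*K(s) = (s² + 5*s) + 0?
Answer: 1188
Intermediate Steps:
K(s) = s + s²/5 (K(s) = ((s² + 5*s) + 0)/5 = (s² + 5*s)/5 = s + s²/5)
k(G) = 16 + 2*G
33*(k(K(0)) + 20) = 33*((16 + 2*((⅕)*0*(5 + 0))) + 20) = 33*((16 + 2*((⅕)*0*5)) + 20) = 33*((16 + 2*0) + 20) = 33*((16 + 0) + 20) = 33*(16 + 20) = 33*36 = 1188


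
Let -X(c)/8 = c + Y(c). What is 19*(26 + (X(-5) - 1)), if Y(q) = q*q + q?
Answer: -1805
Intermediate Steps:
Y(q) = q + q² (Y(q) = q² + q = q + q²)
X(c) = -8*c - 8*c*(1 + c) (X(c) = -8*(c + c*(1 + c)) = -8*c - 8*c*(1 + c))
19*(26 + (X(-5) - 1)) = 19*(26 + (8*(-5)*(-2 - 1*(-5)) - 1)) = 19*(26 + (8*(-5)*(-2 + 5) - 1)) = 19*(26 + (8*(-5)*3 - 1)) = 19*(26 + (-120 - 1)) = 19*(26 - 121) = 19*(-95) = -1805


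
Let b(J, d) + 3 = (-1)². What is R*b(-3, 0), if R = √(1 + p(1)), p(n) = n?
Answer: -2*√2 ≈ -2.8284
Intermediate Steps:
b(J, d) = -2 (b(J, d) = -3 + (-1)² = -3 + 1 = -2)
R = √2 (R = √(1 + 1) = √2 ≈ 1.4142)
R*b(-3, 0) = √2*(-2) = -2*√2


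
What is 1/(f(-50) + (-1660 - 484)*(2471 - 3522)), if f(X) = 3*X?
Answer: 1/2253194 ≈ 4.4381e-7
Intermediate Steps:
1/(f(-50) + (-1660 - 484)*(2471 - 3522)) = 1/(3*(-50) + (-1660 - 484)*(2471 - 3522)) = 1/(-150 - 2144*(-1051)) = 1/(-150 + 2253344) = 1/2253194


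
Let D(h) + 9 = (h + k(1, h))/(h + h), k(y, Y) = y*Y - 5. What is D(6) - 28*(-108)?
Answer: 36187/12 ≈ 3015.6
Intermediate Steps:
k(y, Y) = -5 + Y*y (k(y, Y) = Y*y - 5 = -5 + Y*y)
D(h) = -9 + (-5 + 2*h)/(2*h) (D(h) = -9 + (h + (-5 + h*1))/(h + h) = -9 + (h + (-5 + h))/((2*h)) = -9 + (-5 + 2*h)*(1/(2*h)) = -9 + (-5 + 2*h)/(2*h))
D(6) - 28*(-108) = (-8 - 5/2/6) - 28*(-108) = (-8 - 5/2*⅙) + 3024 = (-8 - 5/12) + 3024 = -101/12 + 3024 = 36187/12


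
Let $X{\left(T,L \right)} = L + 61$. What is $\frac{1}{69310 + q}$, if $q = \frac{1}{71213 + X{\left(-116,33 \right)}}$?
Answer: $\frac{71307}{4942288171} \approx 1.4428 \cdot 10^{-5}$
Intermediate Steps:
$X{\left(T,L \right)} = 61 + L$
$q = \frac{1}{71307}$ ($q = \frac{1}{71213 + \left(61 + 33\right)} = \frac{1}{71213 + 94} = \frac{1}{71307} \approx 1.4024 \cdot 10^{-5}$)
$\frac{1}{69310 + q} = \frac{1}{69310 + \frac{1}{71307}} = \frac{1}{\frac{4942288171}{71307}} = \frac{71307}{4942288171}$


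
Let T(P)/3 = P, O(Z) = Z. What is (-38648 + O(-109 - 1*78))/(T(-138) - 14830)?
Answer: 38835/15244 ≈ 2.5476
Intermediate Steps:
T(P) = 3*P
(-38648 + O(-109 - 1*78))/(T(-138) - 14830) = (-38648 + (-109 - 1*78))/(3*(-138) - 14830) = (-38648 + (-109 - 78))/(-414 - 14830) = (-38648 - 187)/(-15244) = -38835*(-1/15244) = 38835/15244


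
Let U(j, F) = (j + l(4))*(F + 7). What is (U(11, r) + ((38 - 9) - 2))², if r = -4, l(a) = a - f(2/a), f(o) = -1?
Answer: 5625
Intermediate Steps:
l(a) = 1 + a (l(a) = a - 1*(-1) = a + 1 = 1 + a)
U(j, F) = (5 + j)*(7 + F) (U(j, F) = (j + (1 + 4))*(F + 7) = (j + 5)*(7 + F) = (5 + j)*(7 + F))
(U(11, r) + ((38 - 9) - 2))² = ((35 + 5*(-4) + 7*11 - 4*11) + ((38 - 9) - 2))² = ((35 - 20 + 77 - 44) + (29 - 2))² = (48 + 27)² = 75² = 5625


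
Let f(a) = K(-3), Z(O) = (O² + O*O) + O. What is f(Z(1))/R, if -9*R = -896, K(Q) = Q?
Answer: -27/896 ≈ -0.030134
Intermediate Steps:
Z(O) = O + 2*O² (Z(O) = (O² + O²) + O = 2*O² + O = O + 2*O²)
f(a) = -3
R = 896/9 (R = -⅑*(-896) = 896/9 ≈ 99.556)
f(Z(1))/R = -3/896/9 = -3*9/896 = -27/896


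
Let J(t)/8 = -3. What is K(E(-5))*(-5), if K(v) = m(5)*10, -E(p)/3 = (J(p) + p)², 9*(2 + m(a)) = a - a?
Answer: 100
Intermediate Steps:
m(a) = -2 (m(a) = -2 + (a - a)/9 = -2 + (⅑)*0 = -2 + 0 = -2)
J(t) = -24 (J(t) = 8*(-3) = -24)
E(p) = -3*(-24 + p)²
K(v) = -20 (K(v) = -2*10 = -20)
K(E(-5))*(-5) = -20*(-5) = 100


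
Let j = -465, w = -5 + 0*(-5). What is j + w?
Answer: -470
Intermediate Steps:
w = -5 (w = -5 + 0 = -5)
j + w = -465 - 5 = -470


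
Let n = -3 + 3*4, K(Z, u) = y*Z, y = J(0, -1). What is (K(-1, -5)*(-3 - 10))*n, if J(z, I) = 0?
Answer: 0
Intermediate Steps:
y = 0
K(Z, u) = 0 (K(Z, u) = 0*Z = 0)
n = 9 (n = -3 + 12 = 9)
(K(-1, -5)*(-3 - 10))*n = (0*(-3 - 10))*9 = (0*(-13))*9 = 0*9 = 0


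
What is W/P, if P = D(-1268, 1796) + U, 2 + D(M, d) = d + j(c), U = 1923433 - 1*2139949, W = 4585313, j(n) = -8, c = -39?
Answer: -4585313/214730 ≈ -21.354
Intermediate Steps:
U = -216516 (U = 1923433 - 2139949 = -216516)
D(M, d) = -10 + d (D(M, d) = -2 + (d - 8) = -2 + (-8 + d) = -10 + d)
P = -214730 (P = (-10 + 1796) - 216516 = 1786 - 216516 = -214730)
W/P = 4585313/(-214730) = 4585313*(-1/214730) = -4585313/214730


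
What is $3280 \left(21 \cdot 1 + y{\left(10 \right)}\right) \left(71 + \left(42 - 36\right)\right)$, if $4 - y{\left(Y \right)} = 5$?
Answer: $5051200$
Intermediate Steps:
$y{\left(Y \right)} = -1$ ($y{\left(Y \right)} = 4 - 5 = -1$)
$3280 \left(21 \cdot 1 + y{\left(10 \right)}\right) \left(71 + \left(42 - 36\right)\right) = 3280 \left(21 \cdot 1 - 1\right) \left(71 + \left(42 - 36\right)\right) = 3280 \left(21 - 1\right) \left(71 + \left(42 - 36\right)\right) = 3280 \cdot 20 \left(71 + 6\right) = 3280 \cdot 20 \cdot 77 = 3280 \cdot 1540 = 5051200$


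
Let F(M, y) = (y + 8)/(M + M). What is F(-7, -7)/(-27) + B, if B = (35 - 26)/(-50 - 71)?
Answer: -3281/45738 ≈ -0.071735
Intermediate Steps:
F(M, y) = (8 + y)/(2*M) (F(M, y) = (8 + y)/((2*M)) = (8 + y)*(1/(2*M)) = (8 + y)/(2*M))
B = -9/121 (B = 9/(-121) = 9*(-1/121) = -9/121 ≈ -0.074380)
F(-7, -7)/(-27) + B = ((½)*(8 - 7)/(-7))/(-27) - 9/121 = -(-1)/(54*7) - 9/121 = -1/27*(-1/14) - 9/121 = 1/378 - 9/121 = -3281/45738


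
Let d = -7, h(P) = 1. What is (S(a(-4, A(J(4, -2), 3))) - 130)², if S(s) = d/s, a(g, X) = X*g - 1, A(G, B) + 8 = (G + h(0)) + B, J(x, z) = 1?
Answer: 2064969/121 ≈ 17066.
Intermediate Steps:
A(G, B) = -7 + B + G (A(G, B) = -8 + ((G + 1) + B) = -8 + ((1 + G) + B) = -8 + (1 + B + G) = -7 + B + G)
a(g, X) = -1 + X*g
S(s) = -7/s
(S(a(-4, A(J(4, -2), 3))) - 130)² = (-7/(-1 + (-7 + 3 + 1)*(-4)) - 130)² = (-7/(-1 - 3*(-4)) - 130)² = (-7/(-1 + 12) - 130)² = (-7/11 - 130)² = (-1437/11)² = 2064969/121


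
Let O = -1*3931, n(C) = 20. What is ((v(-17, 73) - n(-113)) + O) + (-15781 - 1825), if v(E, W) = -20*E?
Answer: -21217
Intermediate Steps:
O = -3931
((v(-17, 73) - n(-113)) + O) + (-15781 - 1825) = ((-20*(-17) - 1*20) - 3931) + (-15781 - 1825) = ((340 - 20) - 3931) - 17606 = (320 - 3931) - 17606 = -3611 - 17606 = -21217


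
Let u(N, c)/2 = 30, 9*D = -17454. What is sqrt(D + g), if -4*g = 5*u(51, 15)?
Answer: I*sqrt(18129)/3 ≈ 44.881*I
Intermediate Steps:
D = -5818/3 (D = (1/9)*(-17454) = -5818/3 ≈ -1939.3)
u(N, c) = 60 (u(N, c) = 2*30 = 60)
g = -75 (g = -5*60/4 = -1/4*300 = -75)
sqrt(D + g) = sqrt(-5818/3 - 75) = sqrt(-6043/3) = I*sqrt(18129)/3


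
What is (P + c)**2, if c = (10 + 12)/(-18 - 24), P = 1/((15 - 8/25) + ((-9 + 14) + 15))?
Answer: 9024016/36832761 ≈ 0.24500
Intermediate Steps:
P = 25/867 (P = 1/((15 - 8/25) + (5 + 15)) = 1/((15 - 1*8/25) + 20) = 1/((15 - 8/25) + 20) = 1/(367/25 + 20) = 1/(867/25) = 25/867 ≈ 0.028835)
c = -11/21 (c = 22/(-42) = 22*(-1/42) = -11/21 ≈ -0.52381)
(P + c)**2 = (25/867 - 11/21)**2 = (-3004/6069)**2 = 9024016/36832761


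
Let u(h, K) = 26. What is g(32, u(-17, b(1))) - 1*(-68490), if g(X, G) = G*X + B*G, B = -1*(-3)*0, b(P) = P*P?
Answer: 69322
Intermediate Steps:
b(P) = P**2
B = 0 (B = 3*0 = 0)
g(X, G) = G*X (g(X, G) = G*X + 0*G = G*X + 0 = G*X)
g(32, u(-17, b(1))) - 1*(-68490) = 26*32 - 1*(-68490) = 832 + 68490 = 69322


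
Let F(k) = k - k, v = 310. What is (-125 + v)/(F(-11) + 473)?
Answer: 185/473 ≈ 0.39112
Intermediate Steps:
F(k) = 0
(-125 + v)/(F(-11) + 473) = (-125 + 310)/(0 + 473) = 185/473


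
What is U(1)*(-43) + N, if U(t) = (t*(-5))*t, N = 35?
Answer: 250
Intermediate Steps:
U(t) = -5*t**2 (U(t) = (-5*t)*t = -5*t**2)
U(1)*(-43) + N = -5*1**2*(-43) + 35 = -5*1*(-43) + 35 = -5*(-43) + 35 = 215 + 35 = 250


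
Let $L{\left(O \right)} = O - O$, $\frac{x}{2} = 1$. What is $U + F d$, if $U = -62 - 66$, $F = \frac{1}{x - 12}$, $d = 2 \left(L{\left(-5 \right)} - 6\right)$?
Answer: $- \frac{634}{5} \approx -126.8$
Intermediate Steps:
$x = 2$ ($x = 2 \cdot 1 = 2$)
$L{\left(O \right)} = 0$
$d = -12$ ($d = 2 \left(0 - 6\right) = 2 \left(-6\right) = -12$)
$F = - \frac{1}{10}$ ($F = \frac{1}{2 - 12} = \frac{1}{-10} = - \frac{1}{10} \approx -0.1$)
$U = -128$
$U + F d = -128 - - \frac{6}{5} = -128 + \frac{6}{5} = - \frac{634}{5}$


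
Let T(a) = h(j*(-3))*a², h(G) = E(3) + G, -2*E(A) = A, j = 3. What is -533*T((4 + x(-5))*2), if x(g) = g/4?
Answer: 1354353/8 ≈ 1.6929e+5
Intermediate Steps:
x(g) = g/4 (x(g) = g*(¼) = g/4)
E(A) = -A/2
h(G) = -3/2 + G (h(G) = -½*3 + G = -3/2 + G)
T(a) = -21*a²/2 (T(a) = (-3/2 + 3*(-3))*a² = (-3/2 - 9)*a² = -21*a²/2)
-533*T((4 + x(-5))*2) = -(-11193)*((4 + (¼)*(-5))*2)²/2 = -(-11193)*((4 - 5/4)*2)²/2 = -(-11193)*((11/4)*2)²/2 = -(-11193)*(11/2)²/2 = -(-11193)*121/(2*4) = -533*(-2541/8) = 1354353/8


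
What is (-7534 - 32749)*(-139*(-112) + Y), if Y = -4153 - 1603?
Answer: -395256796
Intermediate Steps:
Y = -5756
(-7534 - 32749)*(-139*(-112) + Y) = (-7534 - 32749)*(-139*(-112) - 5756) = -40283*(15568 - 5756) = -40283*9812 = -395256796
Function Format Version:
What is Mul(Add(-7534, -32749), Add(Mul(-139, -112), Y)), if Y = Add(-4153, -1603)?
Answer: -395256796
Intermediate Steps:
Y = -5756
Mul(Add(-7534, -32749), Add(Mul(-139, -112), Y)) = Mul(Add(-7534, -32749), Add(Mul(-139, -112), -5756)) = Mul(-40283, Add(15568, -5756)) = Mul(-40283, 9812) = -395256796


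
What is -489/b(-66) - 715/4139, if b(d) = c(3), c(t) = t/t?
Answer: -2024686/4139 ≈ -489.17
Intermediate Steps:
c(t) = 1
b(d) = 1
-489/b(-66) - 715/4139 = -489/1 - 715/4139 = -489*1 - 715*1/4139 = -489 - 715/4139 = -2024686/4139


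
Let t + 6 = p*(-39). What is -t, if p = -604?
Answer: -23550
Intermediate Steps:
t = 23550 (t = -6 - 604*(-39) = -6 + 23556 = 23550)
-t = -1*23550 = -23550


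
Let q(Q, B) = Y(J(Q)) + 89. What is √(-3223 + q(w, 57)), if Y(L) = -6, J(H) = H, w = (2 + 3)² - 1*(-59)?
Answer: 2*I*√785 ≈ 56.036*I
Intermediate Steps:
w = 84 (w = 5² + 59 = 25 + 59 = 84)
Y(L) = -6 (Y(L) = -2*3 = -6)
q(Q, B) = 83 (q(Q, B) = -6 + 89 = 83)
√(-3223 + q(w, 57)) = √(-3223 + 83) = √(-3140) = 2*I*√785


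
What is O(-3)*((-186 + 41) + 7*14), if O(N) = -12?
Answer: 564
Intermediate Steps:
O(-3)*((-186 + 41) + 7*14) = -12*((-186 + 41) + 7*14) = -12*(-145 + 98) = -12*(-47) = 564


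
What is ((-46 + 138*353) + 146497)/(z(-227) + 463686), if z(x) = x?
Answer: 195165/463459 ≈ 0.42111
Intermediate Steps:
((-46 + 138*353) + 146497)/(z(-227) + 463686) = ((-46 + 138*353) + 146497)/(-227 + 463686) = ((-46 + 48714) + 146497)/463459 = (48668 + 146497)*(1/463459) = 195165*(1/463459) = 195165/463459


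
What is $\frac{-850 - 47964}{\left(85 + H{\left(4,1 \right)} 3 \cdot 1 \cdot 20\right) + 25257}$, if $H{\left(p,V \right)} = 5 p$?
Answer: $- \frac{24407}{13271} \approx -1.8391$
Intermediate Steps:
$\frac{-850 - 47964}{\left(85 + H{\left(4,1 \right)} 3 \cdot 1 \cdot 20\right) + 25257} = \frac{-850 - 47964}{\left(85 + 5 \cdot 4 \cdot 3 \cdot 1 \cdot 20\right) + 25257} = - \frac{48814}{\left(85 + 20 \cdot 3 \cdot 1 \cdot 20\right) + 25257} = - \frac{48814}{\left(85 + 60 \cdot 1 \cdot 20\right) + 25257} = - \frac{48814}{\left(85 + 60 \cdot 20\right) + 25257} = - \frac{48814}{\left(85 + 1200\right) + 25257} = - \frac{48814}{1285 + 25257} = - \frac{48814}{26542} = \left(-48814\right) \frac{1}{26542} = - \frac{24407}{13271}$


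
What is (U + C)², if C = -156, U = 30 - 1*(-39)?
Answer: 7569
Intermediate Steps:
U = 69 (U = 30 + 39 = 69)
(U + C)² = (69 - 156)² = (-87)² = 7569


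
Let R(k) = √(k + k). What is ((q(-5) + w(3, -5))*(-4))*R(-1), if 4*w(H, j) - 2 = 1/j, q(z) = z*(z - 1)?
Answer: -609*I*√2/5 ≈ -172.25*I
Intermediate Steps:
q(z) = z*(-1 + z)
R(k) = √2*√k (R(k) = √(2*k) = √2*√k)
w(H, j) = ½ + 1/(4*j)
((q(-5) + w(3, -5))*(-4))*R(-1) = ((-5*(-1 - 5) + (¼)*(1 + 2*(-5))/(-5))*(-4))*(√2*√(-1)) = ((-5*(-6) + (¼)*(-⅕)*(1 - 10))*(-4))*(√2*I) = ((30 + (¼)*(-⅕)*(-9))*(-4))*(I*√2) = ((30 + 9/20)*(-4))*(I*√2) = ((609/20)*(-4))*(I*√2) = -609*I*√2/5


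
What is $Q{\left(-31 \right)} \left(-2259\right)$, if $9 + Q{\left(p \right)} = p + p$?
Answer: $160389$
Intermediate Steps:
$Q{\left(p \right)} = -9 + 2 p$ ($Q{\left(p \right)} = -9 + \left(p + p\right) = -9 + 2 p$)
$Q{\left(-31 \right)} \left(-2259\right) = \left(-9 + 2 \left(-31\right)\right) \left(-2259\right) = \left(-9 - 62\right) \left(-2259\right) = \left(-71\right) \left(-2259\right) = 160389$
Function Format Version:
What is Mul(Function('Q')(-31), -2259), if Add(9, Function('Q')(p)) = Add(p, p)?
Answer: 160389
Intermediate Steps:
Function('Q')(p) = Add(-9, Mul(2, p)) (Function('Q')(p) = Add(-9, Add(p, p)) = Add(-9, Mul(2, p)))
Mul(Function('Q')(-31), -2259) = Mul(Add(-9, Mul(2, -31)), -2259) = Mul(Add(-9, -62), -2259) = Mul(-71, -2259) = 160389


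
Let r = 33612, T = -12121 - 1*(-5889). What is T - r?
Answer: -39844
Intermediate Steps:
T = -6232 (T = -12121 + 5889 = -6232)
T - r = -6232 - 1*33612 = -6232 - 33612 = -39844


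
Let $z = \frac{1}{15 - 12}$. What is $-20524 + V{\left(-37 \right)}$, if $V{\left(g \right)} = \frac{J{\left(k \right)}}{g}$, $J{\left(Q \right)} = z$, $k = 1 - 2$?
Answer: $- \frac{2278165}{111} \approx -20524.0$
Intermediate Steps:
$z = \frac{1}{3}$ ($z = \frac{1}{15 - 12} = \frac{1}{3} \approx 0.33333$)
$k = -1$
$J{\left(Q \right)} = \frac{1}{3}$
$V{\left(g \right)} = \frac{1}{3 g}$
$-20524 + V{\left(-37 \right)} = -20524 + \frac{1}{3 \left(-37\right)} = -20524 + \frac{1}{3} \left(- \frac{1}{37}\right) = -20524 - \frac{1}{111} = - \frac{2278165}{111}$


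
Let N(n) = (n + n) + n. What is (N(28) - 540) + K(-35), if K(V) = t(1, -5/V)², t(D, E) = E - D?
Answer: -22308/49 ≈ -455.27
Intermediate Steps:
N(n) = 3*n (N(n) = 2*n + n = 3*n)
K(V) = (-1 - 5/V)² (K(V) = (-5/V - 1*1)² = (-5/V - 1)² = (-1 - 5/V)²)
(N(28) - 540) + K(-35) = (3*28 - 540) + (5 - 35)²/(-35)² = (84 - 540) + (1/1225)*(-30)² = -456 + (1/1225)*900 = -456 + 36/49 = -22308/49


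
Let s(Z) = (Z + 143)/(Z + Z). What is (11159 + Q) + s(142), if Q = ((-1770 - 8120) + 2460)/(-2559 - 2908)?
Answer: 244076677/21868 ≈ 11161.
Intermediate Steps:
s(Z) = (143 + Z)/(2*Z) (s(Z) = (143 + Z)/((2*Z)) = (143 + Z)*(1/(2*Z)) = (143 + Z)/(2*Z))
Q = 7430/5467 (Q = (-9890 + 2460)/(-5467) = -7430*(-1/5467) = 7430/5467 ≈ 1.3591)
(11159 + Q) + s(142) = (11159 + 7430/5467) + (1/2)*(143 + 142)/142 = 61013683/5467 + (1/2)*(1/142)*285 = 61013683/5467 + 285/284 = 244076677/21868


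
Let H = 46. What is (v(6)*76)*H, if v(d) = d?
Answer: 20976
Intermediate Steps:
(v(6)*76)*H = (6*76)*46 = 456*46 = 20976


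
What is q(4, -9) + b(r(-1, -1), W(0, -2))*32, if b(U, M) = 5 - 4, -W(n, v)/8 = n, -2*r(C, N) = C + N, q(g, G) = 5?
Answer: 37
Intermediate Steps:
r(C, N) = -C/2 - N/2 (r(C, N) = -(C + N)/2 = -C/2 - N/2)
W(n, v) = -8*n
b(U, M) = 1
q(4, -9) + b(r(-1, -1), W(0, -2))*32 = 5 + 1*32 = 5 + 32 = 37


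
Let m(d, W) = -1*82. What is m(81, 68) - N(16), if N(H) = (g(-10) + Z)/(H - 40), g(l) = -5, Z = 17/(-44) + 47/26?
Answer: -1127743/13728 ≈ -82.149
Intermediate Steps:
Z = 813/572 (Z = 17*(-1/44) + 47*(1/26) = -17/44 + 47/26 = 813/572 ≈ 1.4213)
m(d, W) = -82
N(H) = -2047/(572*(-40 + H)) (N(H) = (-5 + 813/572)/(H - 40) = -2047/(572*(-40 + H)))
m(81, 68) - N(16) = -82 - (-2047)/(-22880 + 572*16) = -82 - (-2047)/(-22880 + 9152) = -82 - (-2047)/(-13728) = -82 - (-2047)*(-1)/13728 = -82 - 1*2047/13728 = -82 - 2047/13728 = -1127743/13728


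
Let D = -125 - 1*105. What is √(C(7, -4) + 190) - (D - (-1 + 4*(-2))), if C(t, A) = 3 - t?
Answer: 221 + √186 ≈ 234.64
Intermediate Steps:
D = -230 (D = -125 - 105 = -230)
√(C(7, -4) + 190) - (D - (-1 + 4*(-2))) = √((3 - 1*7) + 190) - (-230 - (-1 + 4*(-2))) = √((3 - 7) + 190) - (-230 - (-1 - 8)) = √(-4 + 190) - (-230 - 1*(-9)) = √186 - (-230 + 9) = √186 - 1*(-221) = √186 + 221 = 221 + √186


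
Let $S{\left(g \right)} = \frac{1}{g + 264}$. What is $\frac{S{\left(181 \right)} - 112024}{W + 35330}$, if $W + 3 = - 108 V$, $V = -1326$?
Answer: $- \frac{49850679}{79448075} \approx -0.62746$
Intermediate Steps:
$W = 143205$ ($W = -3 - -143208 = -3 + 143208 = 143205$)
$S{\left(g \right)} = \frac{1}{264 + g}$
$\frac{S{\left(181 \right)} - 112024}{W + 35330} = \frac{\frac{1}{264 + 181} - 112024}{143205 + 35330} = \frac{\frac{1}{445} - 112024}{178535} = \left(\frac{1}{445} - 112024\right) \frac{1}{178535} = \left(- \frac{49850679}{445}\right) \frac{1}{178535} = - \frac{49850679}{79448075}$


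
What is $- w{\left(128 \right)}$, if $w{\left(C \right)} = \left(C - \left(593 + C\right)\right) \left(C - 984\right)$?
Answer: $-507608$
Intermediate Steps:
$w{\left(C \right)} = 583512 - 593 C$ ($w{\left(C \right)} = - 593 \left(-984 + C\right) = 583512 - 593 C$)
$- w{\left(128 \right)} = - (583512 - 75904) = \left(-1\right) 507608 = -507608$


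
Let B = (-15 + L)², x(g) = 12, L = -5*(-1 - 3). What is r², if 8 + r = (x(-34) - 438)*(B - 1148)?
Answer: 228856992100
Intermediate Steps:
L = 20 (L = -5*(-4) = 20)
B = 25 (B = (-15 + 20)² = 5² = 25)
r = 478390 (r = -8 + (12 - 438)*(25 - 1148) = -8 - 426*(-1123) = -8 + 478398 = 478390)
r² = 478390² = 228856992100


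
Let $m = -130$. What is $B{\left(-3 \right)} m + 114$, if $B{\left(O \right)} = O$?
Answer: $504$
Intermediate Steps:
$B{\left(-3 \right)} m + 114 = \left(-3\right) \left(-130\right) + 114 = 390 + 114 = 504$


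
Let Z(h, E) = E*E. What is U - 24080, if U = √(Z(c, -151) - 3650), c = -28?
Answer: -24080 + √19151 ≈ -23942.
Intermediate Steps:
Z(h, E) = E²
U = √19151 (U = √((-151)² - 3650) = √(22801 - 3650) = √19151 ≈ 138.39)
U - 24080 = √19151 - 24080 = -24080 + √19151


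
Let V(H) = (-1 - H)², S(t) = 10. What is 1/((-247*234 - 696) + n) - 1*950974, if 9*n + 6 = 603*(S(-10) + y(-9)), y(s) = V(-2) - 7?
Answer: -166116138323/174680 ≈ -9.5097e+5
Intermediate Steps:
y(s) = -6 (y(s) = (1 - 2)² - 7 = (-1)² - 7 = 1 - 7 = -6)
n = 802/3 (n = -⅔ + (603*(10 - 6))/9 = -⅔ + (603*4)/9 = -⅔ + (⅑)*2412 = -⅔ + 268 = 802/3 ≈ 267.33)
1/((-247*234 - 696) + n) - 1*950974 = 1/((-247*234 - 696) + 802/3) - 1*950974 = 1/((-57798 - 696) + 802/3) - 950974 = 1/(-58494 + 802/3) - 950974 = 1/(-174680/3) - 950974 = -3/174680 - 950974 = -166116138323/174680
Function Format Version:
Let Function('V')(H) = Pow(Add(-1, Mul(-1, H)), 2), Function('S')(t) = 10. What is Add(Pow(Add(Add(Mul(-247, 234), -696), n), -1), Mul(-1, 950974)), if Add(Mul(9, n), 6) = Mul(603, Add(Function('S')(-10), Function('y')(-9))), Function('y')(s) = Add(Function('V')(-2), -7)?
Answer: Rational(-166116138323, 174680) ≈ -9.5097e+5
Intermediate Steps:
Function('y')(s) = -6 (Function('y')(s) = Add(Pow(Add(1, -2), 2), -7) = Add(Pow(-1, 2), -7) = Add(1, -7) = -6)
n = Rational(802, 3) (n = Add(Rational(-2, 3), Mul(Rational(1, 9), Mul(603, Add(10, -6)))) = Add(Rational(-2, 3), Mul(Rational(1, 9), Mul(603, 4))) = Add(Rational(-2, 3), Mul(Rational(1, 9), 2412)) = Add(Rational(-2, 3), 268) = Rational(802, 3) ≈ 267.33)
Add(Pow(Add(Add(Mul(-247, 234), -696), n), -1), Mul(-1, 950974)) = Add(Pow(Add(Add(Mul(-247, 234), -696), Rational(802, 3)), -1), Mul(-1, 950974)) = Add(Pow(Add(Add(-57798, -696), Rational(802, 3)), -1), -950974) = Add(Pow(Add(-58494, Rational(802, 3)), -1), -950974) = Add(Pow(Rational(-174680, 3), -1), -950974) = Add(Rational(-3, 174680), -950974) = Rational(-166116138323, 174680)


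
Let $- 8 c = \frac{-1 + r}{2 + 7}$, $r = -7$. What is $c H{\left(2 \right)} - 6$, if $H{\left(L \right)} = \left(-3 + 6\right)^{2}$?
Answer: $-5$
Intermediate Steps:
$c = \frac{1}{9}$ ($c = - \frac{\left(-1 - 7\right) \frac{1}{2 + 7}}{8} = - \frac{\left(-8\right) \frac{1}{9}}{8} = \left(- \frac{1}{8}\right) \left(- \frac{8}{9}\right) = \frac{1}{9} \approx 0.11111$)
$H{\left(L \right)} = 9$ ($H{\left(L \right)} = 3^{2} = 9$)
$c H{\left(2 \right)} - 6 = \frac{1}{9} \cdot 9 - 6 = 1 - 6 = -5$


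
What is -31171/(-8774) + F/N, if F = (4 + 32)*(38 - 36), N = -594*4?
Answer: 1019869/289542 ≈ 3.5224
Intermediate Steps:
N = -2376
F = 72 (F = 36*2 = 72)
-31171/(-8774) + F/N = -31171/(-8774) + 72/(-2376) = -31171*(-1/8774) + 72*(-1/2376) = 31171/8774 - 1/33 = 1019869/289542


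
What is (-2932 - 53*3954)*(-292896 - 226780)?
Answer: 110428031944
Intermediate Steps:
(-2932 - 53*3954)*(-292896 - 226780) = (-2932 - 209562)*(-519676) = -212494*(-519676) = 110428031944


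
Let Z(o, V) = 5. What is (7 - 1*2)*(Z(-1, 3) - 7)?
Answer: -10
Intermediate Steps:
(7 - 1*2)*(Z(-1, 3) - 7) = (7 - 1*2)*(5 - 7) = (7 - 2)*(-2) = 5*(-2) = -10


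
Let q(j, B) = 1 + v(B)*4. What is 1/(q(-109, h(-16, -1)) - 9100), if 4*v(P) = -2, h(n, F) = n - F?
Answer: -1/9101 ≈ -0.00010988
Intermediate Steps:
v(P) = -½ (v(P) = (¼)*(-2) = -½)
q(j, B) = -1 (q(j, B) = 1 - ½*4 = 1 - 2 = -1)
1/(q(-109, h(-16, -1)) - 9100) = 1/(-1 - 9100) = 1/(-9101) = -1/9101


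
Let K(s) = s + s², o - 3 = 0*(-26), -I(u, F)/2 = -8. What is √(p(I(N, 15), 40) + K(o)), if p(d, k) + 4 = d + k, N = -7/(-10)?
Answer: 8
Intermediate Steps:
N = 7/10 (N = -7*(-⅒) = 7/10 ≈ 0.70000)
I(u, F) = 16 (I(u, F) = -2*(-8) = 16)
o = 3 (o = 3 + 0*(-26) = 3 + 0 = 3)
p(d, k) = -4 + d + k (p(d, k) = -4 + (d + k) = -4 + d + k)
√(p(I(N, 15), 40) + K(o)) = √((-4 + 16 + 40) + 3*(1 + 3)) = √(52 + 3*4) = √(52 + 12) = √64 = 8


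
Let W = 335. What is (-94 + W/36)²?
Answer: 9296401/1296 ≈ 7173.1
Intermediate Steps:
(-94 + W/36)² = (-94 + 335/36)² = (-3049/36)² = 9296401/1296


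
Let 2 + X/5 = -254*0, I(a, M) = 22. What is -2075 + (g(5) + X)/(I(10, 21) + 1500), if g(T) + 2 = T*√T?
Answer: -1579081/761 + 5*√5/1522 ≈ -2075.0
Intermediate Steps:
g(T) = -2 + T^(3/2) (g(T) = -2 + T*√T = -2 + T^(3/2))
X = -10 (X = -10 + 5*(-254*0) = -10 + 5*0 = -10 + 0 = -10)
-2075 + (g(5) + X)/(I(10, 21) + 1500) = -2075 + ((-2 + 5^(3/2)) - 10)/(22 + 1500) = -2075 + ((-2 + 5*√5) - 10)/1522 = -2075 + (-12 + 5*√5)*(1/1522) = -2075 + (-6/761 + 5*√5/1522) = -1579081/761 + 5*√5/1522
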